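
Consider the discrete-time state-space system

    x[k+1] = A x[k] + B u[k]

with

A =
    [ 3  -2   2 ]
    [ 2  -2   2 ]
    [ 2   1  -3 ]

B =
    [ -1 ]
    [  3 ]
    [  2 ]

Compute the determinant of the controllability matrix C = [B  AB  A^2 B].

318

AB = [[-5], [-4], [-5]]
A^2B = [[-17], [-12], [1]]
Controllability matrix C = [B  AB  A^2B] = [[-1, -5, -17], [3, -4, -12], [2, -5, 1]]
Expanding along the first row, det(C) = (-1)·((-4)·1 - (-12)·(-5)) - (-5)·(3·1 - (-12)·2) + (-17)·(3·(-5) - (-4)·2) = (-1)·(-64) - (-5)·27 + (-17)·(-7) = 318
Since det(C) ≠ 0, rank(C) = 3 and the system is completely controllable.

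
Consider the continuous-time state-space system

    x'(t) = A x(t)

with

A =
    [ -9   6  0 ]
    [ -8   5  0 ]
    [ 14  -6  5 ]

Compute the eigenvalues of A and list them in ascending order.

det(sI - A) = s^3 - (tr A)s^2 + (M11 + M22 + M33)s - det A, where Mii is the 2×2 principal minor of A obtained by deleting row i and column i.
tr A = (-9) + 5 + 5 = 1; M11 = 5·5 - 0·(-6) = 25 - 0 = 25; M22 = (-9)·5 - 0·14 = -45 - 0 = -45; M33 = (-9)·5 - 6·(-8) = -45 - (-48) = 3; sum of minors = -17.
det A = (-9)·(5·5 - 0·(-6)) - 6·((-8)·5 - 0·14) + 0·((-8)·(-6) - 5·14) = (-9)·25 - 6·(-40) + 0·(-22) = 15.
So p(s) = det(sI - A) = s^3 - s^2 - 17s - 15.
Rational-root test: any integer root divides -15. Testing small divisors, s = -1 works: p(-1) = -1 + (-1) + 17 + (-15) = 0, so (s + 1) is a factor.
Dividing, p(s) = (s + 1)(s^2 - 2s - 15).
Factor s^2 - 2s - 15: two numbers with sum 2 and product -15 are 5 and -3, so s^2 - 2s - 15 = (s - 5)(s + 3).
Hence p(s) = (s - 5) (s + 1) (s + 3), with roots -3, -1, 5.
At least one eigenvalue has non-negative real part, so the system is not asymptotically stable.

-3, -1, 5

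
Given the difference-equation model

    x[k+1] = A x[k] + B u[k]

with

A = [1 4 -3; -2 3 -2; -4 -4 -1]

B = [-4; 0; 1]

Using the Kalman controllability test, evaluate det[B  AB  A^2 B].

538

AB = [[-7], [6], [15]]
A^2B = [[-28], [2], [-11]]
Controllability matrix C = [B  AB  A^2B] = [[-4, -7, -28], [0, 6, 2], [1, 15, -11]]
Expanding along the first row, det(C) = (-4)·(6·(-11) - 2·15) - (-7)·(0·(-11) - 2·1) + (-28)·(0·15 - 6·1) = (-4)·(-96) - (-7)·(-2) + (-28)·(-6) = 538
Since det(C) ≠ 0, rank(C) = 3 and the system is completely controllable.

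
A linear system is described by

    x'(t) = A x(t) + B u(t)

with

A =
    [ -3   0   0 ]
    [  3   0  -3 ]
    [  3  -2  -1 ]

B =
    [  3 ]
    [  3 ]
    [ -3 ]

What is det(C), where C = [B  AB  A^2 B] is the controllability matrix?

-4050

AB = [[-9], [18], [6]]
A^2B = [[27], [-45], [-69]]
Controllability matrix C = [B  AB  A^2B] = [[3, -9, 27], [3, 18, -45], [-3, 6, -69]]
Expanding along the first row, det(C) = 3·(18·(-69) - (-45)·6) - (-9)·(3·(-69) - (-45)·(-3)) + 27·(3·6 - 18·(-3)) = 3·(-972) - (-9)·(-342) + 27·72 = -4050
Since det(C) ≠ 0, rank(C) = 3 and the system is completely controllable.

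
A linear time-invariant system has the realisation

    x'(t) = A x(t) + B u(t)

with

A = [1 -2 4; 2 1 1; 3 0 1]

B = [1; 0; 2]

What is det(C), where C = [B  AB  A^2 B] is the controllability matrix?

AB = [[9], [4], [5]]
A^2B = [[21], [27], [32]]
Controllability matrix C = [B  AB  A^2B] = [[1, 9, 21], [0, 4, 27], [2, 5, 32]]
Expanding along the first row, det(C) = 1·(4·32 - 27·5) - 9·(0·32 - 27·2) + 21·(0·5 - 4·2) = 1·(-7) - 9·(-54) + 21·(-8) = 311
Since det(C) ≠ 0, rank(C) = 3 and the system is completely controllable.

311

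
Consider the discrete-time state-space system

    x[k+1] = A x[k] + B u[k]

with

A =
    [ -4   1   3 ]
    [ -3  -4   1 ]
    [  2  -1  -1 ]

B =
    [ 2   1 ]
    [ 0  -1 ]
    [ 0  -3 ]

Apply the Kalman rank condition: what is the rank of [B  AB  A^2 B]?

3

AB = [[-8, -14], [-6, -2], [4, 6]]
A^2B = [[38, 72], [52, 56], [-14, -32]]
Controllability matrix C = [B  AB  A^2B] = [[2, 1, -8, -14, 38, 72], [0, -1, -6, -2, 52, 56], [0, -3, 4, 6, -14, -32]]
Take the 3×3 submatrix of C formed by columns 1, 2, 3: [[2, 1, -8], [0, -1, -6], [0, -3, 4]]. Its determinant is 2·((-1)·4 - (-6)·(-3)) - 1·(0·4 - (-6)·0) + (-8)·(0·(-3) - (-1)·0) = 2·(-22) - 1·0 + (-8)·0 = -44 ≠ 0.
So rank(C) ≥ 3; since C has 3 rows, rank(C) = 3.
rank(C) = 3 = n, so the pair (A, B) is completely controllable.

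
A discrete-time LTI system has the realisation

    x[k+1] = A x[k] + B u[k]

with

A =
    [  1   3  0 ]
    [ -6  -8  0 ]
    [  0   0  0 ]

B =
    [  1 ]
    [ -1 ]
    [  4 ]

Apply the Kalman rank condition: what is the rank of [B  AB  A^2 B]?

2

AB = [[-2], [2], [0]]
A^2B = [[4], [-4], [0]]
Controllability matrix C = [B  AB  A^2B] = [[1, -2, 4], [-1, 2, -4], [4, 0, 0]]
The rows r1, r2, r3 of C are linearly dependent: r1 + r2 = 0 (check each entry), so rank(C) ≤ 2.
The 2×2 minor from rows 1, 3, columns 1, 2 is 1·0 - (-2)·4 = 0 - (-8) = 8 ≠ 0, so rank(C) = 2.
rank(C) = 2 < n = 3, so the pair (A, B) is not completely controllable.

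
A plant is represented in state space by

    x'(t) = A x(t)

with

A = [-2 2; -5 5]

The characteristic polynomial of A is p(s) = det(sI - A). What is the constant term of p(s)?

0

For a 2×2 matrix, det(sI - A) = s^2 - (tr A)s + det A.
tr A = 3, det A = 0.
So p(s) = s^2 - 3s.
The constant term is 0.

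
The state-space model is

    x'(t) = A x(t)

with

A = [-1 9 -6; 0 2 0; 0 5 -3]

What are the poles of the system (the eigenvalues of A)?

det(sI - A) = s^3 - (tr A)s^2 + (M11 + M22 + M33)s - det A, where Mii is the 2×2 principal minor of A obtained by deleting row i and column i.
tr A = (-1) + 2 + (-3) = -2; M11 = 2·(-3) - 0·5 = -6 - 0 = -6; M22 = (-1)·(-3) - (-6)·0 = 3 - 0 = 3; M33 = (-1)·2 - 9·0 = -2 - 0 = -2; sum of minors = -5.
det A = (-1)·(2·(-3) - 0·5) - 9·(0·(-3) - 0·0) + (-6)·(0·5 - 2·0) = (-1)·(-6) - 9·0 + (-6)·0 = 6.
So p(s) = det(sI - A) = s^3 + 2s^2 - 5s - 6.
Rational-root test: any integer root divides -6. Testing small divisors, s = -1 works: p(-1) = -1 + 2 + 5 + (-6) = 0, so (s + 1) is a factor.
Dividing, p(s) = (s + 1)(s^2 + s - 6).
Factor s^2 + s - 6: two numbers with sum -1 and product -6 are 2 and -3, so s^2 + s - 6 = (s - 2)(s + 3).
Hence p(s) = (s - 2) (s + 1) (s + 3), with roots -3, -1, 2.
At least one eigenvalue has non-negative real part, so the system is not asymptotically stable.

-3, -1, 2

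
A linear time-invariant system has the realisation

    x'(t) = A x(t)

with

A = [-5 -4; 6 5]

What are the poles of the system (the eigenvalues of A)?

-1, 1

det(sI - A) = s^2 - (tr A)s + det A, with tr A = (-5) + 5 = 0 and det A = (-5)·5 - (-4)·6 = -25 - (-24) = -1.
So p(s) = det(sI - A) = s^2 - 1.
Factor s^2 - 1: two numbers with sum 0 and product -1 are 1 and -1, so s^2 - 1 = (s - 1)(s + 1).
Hence p(s) = (s - 1) (s + 1), with roots -1, 1.
At least one eigenvalue has non-negative real part, so the system is not asymptotically stable.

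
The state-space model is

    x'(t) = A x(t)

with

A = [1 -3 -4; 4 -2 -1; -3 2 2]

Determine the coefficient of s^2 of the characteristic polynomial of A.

-1

Expand det(sI - A) for the 3×3 matrix.
p(s) = s^3 - s^2 - 2s - 5.
(Check: constant term = det(-A) = (-1)^3 det A = -5; coefficient of s^2 = -tr A = -1.)
The coefficient of s^2 is -1.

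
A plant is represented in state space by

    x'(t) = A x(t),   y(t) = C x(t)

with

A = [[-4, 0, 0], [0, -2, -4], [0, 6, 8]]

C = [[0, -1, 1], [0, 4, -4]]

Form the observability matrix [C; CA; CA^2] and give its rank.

CA = [[0, 8, 12], [0, -32, -48]]
CA^2 = [[0, 56, 64], [0, -224, -256]]
Observability matrix O = [C; CA; CA^2] = [[0, -1, 1], [0, 4, -4], [0, 8, 12], [0, -32, -48], [0, 56, 64], [0, -224, -256]]
Column 1 of O is identically zero, so rank(O) ≤ 2.
The 2×2 minor from rows 1, 3, columns 2, 3 is (-1)·12 - 1·8 = -12 - 8 = -20 ≠ 0, so rank(O) = 2.
rank(O) = 2 < n = 3, so the pair (A, C) is not completely observable.

2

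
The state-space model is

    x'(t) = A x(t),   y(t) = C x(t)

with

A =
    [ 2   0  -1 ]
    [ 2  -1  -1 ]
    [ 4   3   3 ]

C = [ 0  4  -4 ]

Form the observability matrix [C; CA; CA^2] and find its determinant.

12544

CA = [[-8, -16, -16]]
CA^2 = [[-112, -32, -24]]
Observability matrix O = [C; CA; CA^2] = [[0, 4, -4], [-8, -16, -16], [-112, -32, -24]]
Expanding along the first row, det(O) = 0·((-16)·(-24) - (-16)·(-32)) - 4·((-8)·(-24) - (-16)·(-112)) + (-4)·((-8)·(-32) - (-16)·(-112)) = 0·(-128) - 4·(-1600) + (-4)·(-1536) = 12544
Since det(O) ≠ 0, rank(O) = 3 and the system is completely observable.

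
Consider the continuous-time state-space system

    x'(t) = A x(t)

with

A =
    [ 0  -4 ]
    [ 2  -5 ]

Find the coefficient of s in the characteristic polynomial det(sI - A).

For a 2×2 matrix, det(sI - A) = s^2 - (tr A)s + det A.
tr A = -5, det A = 8.
So p(s) = s^2 + 5s + 8.
The coefficient of s is 5.

5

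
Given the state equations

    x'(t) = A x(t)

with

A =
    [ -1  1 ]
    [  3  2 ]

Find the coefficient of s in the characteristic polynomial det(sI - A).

For a 2×2 matrix, det(sI - A) = s^2 - (tr A)s + det A.
tr A = 1, det A = -5.
So p(s) = s^2 - s - 5.
The coefficient of s is -1.

-1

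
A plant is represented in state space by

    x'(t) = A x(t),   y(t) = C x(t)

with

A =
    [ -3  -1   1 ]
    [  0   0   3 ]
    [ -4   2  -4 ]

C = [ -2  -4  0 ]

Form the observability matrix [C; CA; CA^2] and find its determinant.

CA = [[6, 2, -14]]
CA^2 = [[38, -34, 68]]
Observability matrix O = [C; CA; CA^2] = [[-2, -4, 0], [6, 2, -14], [38, -34, 68]]
Expanding along the first row, det(O) = (-2)·(2·68 - (-14)·(-34)) - (-4)·(6·68 - (-14)·38) + 0·(6·(-34) - 2·38) = (-2)·(-340) - (-4)·940 + 0·(-280) = 4440
Since det(O) ≠ 0, rank(O) = 3 and the system is completely observable.

4440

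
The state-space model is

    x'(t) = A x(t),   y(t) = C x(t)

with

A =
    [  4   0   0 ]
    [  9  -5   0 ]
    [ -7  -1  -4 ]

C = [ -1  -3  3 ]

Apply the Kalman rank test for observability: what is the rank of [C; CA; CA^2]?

2

CA = [[-52, 12, -12]]
CA^2 = [[-16, -48, 48]]
Observability matrix O = [C; CA; CA^2] = [[-1, -3, 3], [-52, 12, -12], [-16, -48, 48]]
The columns c1, c2, c3 of O are linearly dependent: c2 + c3 = 0 (check each entry), so rank(O) ≤ 2.
The 2×2 minor from rows 1, 2, columns 1, 2 is (-1)·12 - (-3)·(-52) = -12 - 156 = -168 ≠ 0, so rank(O) = 2.
rank(O) = 2 < n = 3, so the pair (A, C) is not completely observable.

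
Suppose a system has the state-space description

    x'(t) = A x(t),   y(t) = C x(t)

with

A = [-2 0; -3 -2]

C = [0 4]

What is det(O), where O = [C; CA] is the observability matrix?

48

CA = [[-12, -8]]
Observability matrix O = [C; CA] = [[0, 4], [-12, -8]]
det(O) = 0·(-8) - 4·(-12) = 0 - (-48) = 48
Since det(O) ≠ 0, rank(O) = 2 and the system is completely observable.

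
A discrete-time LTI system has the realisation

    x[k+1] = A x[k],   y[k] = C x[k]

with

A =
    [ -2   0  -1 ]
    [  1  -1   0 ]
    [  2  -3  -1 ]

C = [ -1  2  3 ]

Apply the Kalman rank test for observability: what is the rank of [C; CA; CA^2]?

CA = [[10, -11, -2]]
CA^2 = [[-35, 17, -8]]
Observability matrix O = [C; CA; CA^2] = [[-1, 2, 3], [10, -11, -2], [-35, 17, -8]]
det(O) = (-1)·((-11)·(-8) - (-2)·17) - 2·(10·(-8) - (-2)·(-35)) + 3·(10·17 - (-11)·(-35)) = (-1)·122 - 2·(-150) + 3·(-215) = -467 ≠ 0, so rank(O) = 3.
rank(O) = 3 = n, so the pair (A, C) is completely observable.

3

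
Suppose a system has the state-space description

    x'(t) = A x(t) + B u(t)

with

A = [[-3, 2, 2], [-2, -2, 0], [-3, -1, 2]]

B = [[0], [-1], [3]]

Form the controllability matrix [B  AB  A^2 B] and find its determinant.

-222

AB = [[4], [2], [7]]
A^2B = [[6], [-12], [0]]
Controllability matrix C = [B  AB  A^2B] = [[0, 4, 6], [-1, 2, -12], [3, 7, 0]]
Expanding along the first row, det(C) = 0·(2·0 - (-12)·7) - 4·((-1)·0 - (-12)·3) + 6·((-1)·7 - 2·3) = 0·84 - 4·36 + 6·(-13) = -222
Since det(C) ≠ 0, rank(C) = 3 and the system is completely controllable.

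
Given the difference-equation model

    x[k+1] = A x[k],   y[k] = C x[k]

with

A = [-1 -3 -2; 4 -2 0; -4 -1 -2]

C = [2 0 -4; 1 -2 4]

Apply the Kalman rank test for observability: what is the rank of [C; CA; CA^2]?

CA = [[14, -2, 4], [-25, -3, -10]]
CA^2 = [[-38, -42, -36], [53, 91, 70]]
Observability matrix O = [C; CA; CA^2] = [[2, 0, -4], [1, -2, 4], [14, -2, 4], [-25, -3, -10], [-38, -42, -36], [53, 91, 70]]
Take the 3×3 submatrix of O formed by rows 1, 2, 3: [[2, 0, -4], [1, -2, 4], [14, -2, 4]]. Its determinant is 2·((-2)·4 - 4·(-2)) - 0·(1·4 - 4·14) + (-4)·(1·(-2) - (-2)·14) = 2·0 - 0·(-52) + (-4)·26 = -104 ≠ 0.
So rank(O) ≥ 3; since O has 3 columns, rank(O) = 3.
rank(O) = 3 = n, so the pair (A, C) is completely observable.

3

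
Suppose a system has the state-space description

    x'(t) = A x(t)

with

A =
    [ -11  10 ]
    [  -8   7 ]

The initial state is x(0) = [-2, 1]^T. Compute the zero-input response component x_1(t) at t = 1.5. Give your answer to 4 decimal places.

det(sI - A) = s^2 - (tr A)s + det A, with tr A = (-11) + 7 = -4 and det A = (-11)·7 - 10·(-8) = -77 - (-80) = 3.
So p(s) = det(sI - A) = s^2 + 4s + 3.
Factor s^2 + 4s + 3: two numbers with sum -4 and product 3 are -1 and -3, so s^2 + 4s + 3 = (s + 1)(s + 3).
Hence p(s) = (s + 1) (s + 3), with roots -3, -1.
The eigenvalues -3, -1 are distinct and real, so A is diagonalisable and x(t) = e^{At} x(0) = V diag(e^{λ_i t}) V^{-1} x(0), where the columns of V are the eigenvectors.
λ = -3: A - (-3)I = [[-8, 10], [-8, 10]]. Row 1 gives (-8)·v1 + 10·v2 = 0, so take v_1 = [5, 4]^T.
λ = -1: A - (-1)I = [[-10, 10], [-8, 8]]. Row 1 gives (-10)·v1 + 10·v2 = 0, so take v_2 = [-1, -1]^T.
V = [v_1 v_2] = [[5, -1], [4, -1]] has det V = -1, so V^{-1} = adj(V)/det V = [[1, -1], [4, -5]].
Modal coordinates z(0) = V^{-1} x(0): 1·(-2) + (-1)·1 = -3; 4·(-2) + (-5)·1 = -13; so z(0) = [-3, -13]^T.
x_1(t) = Σ_i (v_i)_1 · z_i(0) · e^{λ_i t} (row 1 of V times the modal terms).
x_1(1.5) = 5·(-3)·e^{-3·1.5} + (-1)·(-13)·e^{-1·1.5} = (-15)·0.011109 + 13·0.223130 = 2.7341.

2.7341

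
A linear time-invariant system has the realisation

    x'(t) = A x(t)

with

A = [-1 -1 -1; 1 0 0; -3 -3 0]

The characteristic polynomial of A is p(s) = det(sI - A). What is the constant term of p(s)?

-3

Expand det(sI - A) for the 3×3 matrix.
p(s) = s^3 + s^2 - 2s - 3.
(Check: constant term = det(-A) = (-1)^3 det A = -3; coefficient of s^2 = -tr A = 1.)
The constant term is -3.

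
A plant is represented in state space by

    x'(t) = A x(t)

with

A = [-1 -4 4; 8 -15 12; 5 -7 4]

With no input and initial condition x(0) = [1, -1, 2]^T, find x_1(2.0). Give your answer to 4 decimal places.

0.0047

det(sI - A) = s^3 - (tr A)s^2 + (M11 + M22 + M33)s - det A, where Mii is the 2×2 principal minor of A obtained by deleting row i and column i.
tr A = (-1) + (-15) + 4 = -12; M11 = (-15)·4 - 12·(-7) = -60 - (-84) = 24; M22 = (-1)·4 - 4·5 = -4 - 20 = -24; M33 = (-1)·(-15) - (-4)·8 = 15 - (-32) = 47; sum of minors = 47.
det A = (-1)·((-15)·4 - 12·(-7)) - (-4)·(8·4 - 12·5) + 4·(8·(-7) - (-15)·5) = (-1)·24 - (-4)·(-28) + 4·19 = -60.
So p(s) = det(sI - A) = s^3 + 12s^2 + 47s + 60.
Rational-root test: any integer root divides 60. Testing small divisors, s = -3 works: p(-3) = -27 + 108 + (-141) + 60 = 0, so (s + 3) is a factor.
Dividing, p(s) = (s + 3)(s^2 + 9s + 20).
Factor s^2 + 9s + 20: two numbers with sum -9 and product 20 are -4 and -5, so s^2 + 9s + 20 = (s + 4)(s + 5).
Hence p(s) = (s + 3) (s + 4) (s + 5), with roots -5, -4, -3.
The eigenvalues -5, -4, -3 are distinct and real, so A is diagonalisable and x(t) = e^{At} x(0) = V diag(e^{λ_i t}) V^{-1} x(0), where the columns of V are the eigenvectors.
λ = -5: A - (-5)I = [[4, -4, 4], [8, -10, 12], [5, -7, 9]]. v must be orthogonal to every row; (row 1) × (row 2) = [-8, -16, -8], so take v_1 = [1, 2, 1]^T.
λ = -4: A - (-4)I = [[3, -4, 4], [8, -11, 12], [5, -7, 8]]. v must be orthogonal to every row; (row 1) × (row 2) = [-4, -4, -1], so take v_2 = [-4, -4, -1]^T.
λ = -3: A - (-3)I = [[2, -4, 4], [8, -12, 12], [5, -7, 7]]. v must be orthogonal to every row; (row 1) × (row 2) = [0, 8, 8], so take v_3 = [0, -1, -1]^T.
V = [v_1 v_2 v_3] = [[1, -4, 0], [2, -4, -1], [1, -1, -1]] has det V = -1, so V^{-1} = adj(V)/det V = [[-3, 4, -4], [-1, 1, -1], [-2, 3, -4]].
Modal coordinates z(0) = V^{-1} x(0): (-3)·1 + 4·(-1) + (-4)·2 = -15; (-1)·1 + 1·(-1) + (-1)·2 = -4; (-2)·1 + 3·(-1) + (-4)·2 = -13; so z(0) = [-15, -4, -13]^T.
x_1(t) = Σ_i (v_i)_1 · z_i(0) · e^{λ_i t} (row 1 of V times the modal terms).
x_1(2.0) = 1·(-15)·e^{-5·2.0} + (-4)·(-4)·e^{-4·2.0} + 0·(-13)·e^{-3·2.0} = (-15)·0.000045 + 16·0.000335 + 0·0.002479 = 0.0047.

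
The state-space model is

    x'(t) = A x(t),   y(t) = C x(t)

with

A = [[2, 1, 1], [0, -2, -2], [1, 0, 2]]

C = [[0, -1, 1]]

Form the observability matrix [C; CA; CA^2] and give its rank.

3

CA = [[1, 2, 4]]
CA^2 = [[6, -3, 5]]
Observability matrix O = [C; CA; CA^2] = [[0, -1, 1], [1, 2, 4], [6, -3, 5]]
det(O) = 0·(2·5 - 4·(-3)) - (-1)·(1·5 - 4·6) + 1·(1·(-3) - 2·6) = 0·22 - (-1)·(-19) + 1·(-15) = -34 ≠ 0, so rank(O) = 3.
rank(O) = 3 = n, so the pair (A, C) is completely observable.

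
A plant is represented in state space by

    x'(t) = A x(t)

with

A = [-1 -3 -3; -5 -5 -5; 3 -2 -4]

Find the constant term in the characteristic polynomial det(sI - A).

-20

Expand det(sI - A) for the 3×3 matrix.
p(s) = s^3 + 10s^2 + 13s - 20.
(Check: constant term = det(-A) = (-1)^3 det A = -20; coefficient of s^2 = -tr A = 10.)
The constant term is -20.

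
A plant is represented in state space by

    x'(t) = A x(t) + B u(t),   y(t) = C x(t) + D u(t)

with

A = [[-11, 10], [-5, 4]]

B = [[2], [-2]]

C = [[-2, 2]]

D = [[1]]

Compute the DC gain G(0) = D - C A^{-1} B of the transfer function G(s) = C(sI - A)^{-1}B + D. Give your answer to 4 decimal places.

G(0) = C(-A)^{-1}B + D = -C A^{-1} B + D.
det A = 6, so A^{-1} = (1/6)·adj(A) = [[2/3, -5/3], [5/6, -11/6]]
A^{-1} B = [14/3, 16/3]^T
C A^{-1} B = 4/3
G(0) = D - C A^{-1} B = 1 - (4/3) = -1/3 ≈ -0.3333

-0.3333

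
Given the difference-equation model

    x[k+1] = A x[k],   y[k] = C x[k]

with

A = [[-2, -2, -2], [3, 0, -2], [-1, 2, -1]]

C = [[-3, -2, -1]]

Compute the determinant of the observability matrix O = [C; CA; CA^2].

868

CA = [[1, 4, 11]]
CA^2 = [[-1, 20, -21]]
Observability matrix O = [C; CA; CA^2] = [[-3, -2, -1], [1, 4, 11], [-1, 20, -21]]
Expanding along the first row, det(O) = (-3)·(4·(-21) - 11·20) - (-2)·(1·(-21) - 11·(-1)) + (-1)·(1·20 - 4·(-1)) = (-3)·(-304) - (-2)·(-10) + (-1)·24 = 868
Since det(O) ≠ 0, rank(O) = 3 and the system is completely observable.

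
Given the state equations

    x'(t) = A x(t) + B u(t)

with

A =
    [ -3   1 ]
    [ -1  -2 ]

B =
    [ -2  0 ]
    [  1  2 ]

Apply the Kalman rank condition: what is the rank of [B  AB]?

AB = [[7, 2], [0, -4]]
Controllability matrix C = [B  AB] = [[-2, 0, 7, 2], [1, 2, 0, -4]]
Take the 2×2 submatrix of C formed by columns 1, 2: [[-2, 0], [1, 2]]. Its determinant is (-2)·2 - 0·1 = -4 - 0 = -4 ≠ 0.
So rank(C) ≥ 2; since C has 2 rows, rank(C) = 2.
rank(C) = 2 = n, so the pair (A, B) is completely controllable.

2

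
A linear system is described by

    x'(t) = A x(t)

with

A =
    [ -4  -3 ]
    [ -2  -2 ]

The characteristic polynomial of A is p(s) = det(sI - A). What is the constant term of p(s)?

For a 2×2 matrix, det(sI - A) = s^2 - (tr A)s + det A.
tr A = -6, det A = 2.
So p(s) = s^2 + 6s + 2.
The constant term is 2.

2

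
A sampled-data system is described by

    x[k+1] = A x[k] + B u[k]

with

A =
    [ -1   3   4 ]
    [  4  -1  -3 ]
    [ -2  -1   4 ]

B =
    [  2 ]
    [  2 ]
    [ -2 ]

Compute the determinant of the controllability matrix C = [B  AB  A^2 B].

-1352

AB = [[-4], [12], [-14]]
A^2B = [[-16], [14], [-60]]
Controllability matrix C = [B  AB  A^2B] = [[2, -4, -16], [2, 12, 14], [-2, -14, -60]]
Expanding along the first row, det(C) = 2·(12·(-60) - 14·(-14)) - (-4)·(2·(-60) - 14·(-2)) + (-16)·(2·(-14) - 12·(-2)) = 2·(-524) - (-4)·(-92) + (-16)·(-4) = -1352
Since det(C) ≠ 0, rank(C) = 3 and the system is completely controllable.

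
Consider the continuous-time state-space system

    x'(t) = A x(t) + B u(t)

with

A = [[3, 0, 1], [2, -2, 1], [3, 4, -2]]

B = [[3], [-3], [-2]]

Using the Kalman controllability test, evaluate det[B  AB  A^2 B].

AB = [[7], [10], [1]]
A^2B = [[22], [-5], [59]]
Controllability matrix C = [B  AB  A^2B] = [[3, 7, 22], [-3, 10, -5], [-2, 1, 59]]
Expanding along the first row, det(C) = 3·(10·59 - (-5)·1) - 7·((-3)·59 - (-5)·(-2)) + 22·((-3)·1 - 10·(-2)) = 3·595 - 7·(-187) + 22·17 = 3468
Since det(C) ≠ 0, rank(C) = 3 and the system is completely controllable.

3468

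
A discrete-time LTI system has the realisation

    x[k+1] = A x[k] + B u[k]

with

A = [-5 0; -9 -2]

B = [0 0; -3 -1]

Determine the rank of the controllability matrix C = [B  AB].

1

AB = [[0, 0], [6, 2]]
Controllability matrix C = [B  AB] = [[0, 0, 0, 0], [-3, -1, 6, 2]]
Every column of C is a scalar multiple of column 1 = [0, -3] (multipliers 1, 1/3, -2, -2/3), so the columns span a one-dimensional space.
C ≠ 0, hence rank(C) = 1.
rank(C) = 1 < n = 2, so the pair (A, B) is not completely controllable.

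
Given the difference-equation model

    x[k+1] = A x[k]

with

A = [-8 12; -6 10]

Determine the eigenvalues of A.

det(zI - A) = z^2 - (tr A)z + det A, with tr A = (-8) + 10 = 2 and det A = (-8)·10 - 12·(-6) = -80 - (-72) = -8.
So p(z) = det(zI - A) = z^2 - 2z - 8.
Factor z^2 - 2z - 8: two numbers with sum 2 and product -8 are 4 and -2, so z^2 - 2z - 8 = (z - 4)(z + 2).
Hence p(z) = (z - 4) (z + 2), with roots -2, 4.

-2, 4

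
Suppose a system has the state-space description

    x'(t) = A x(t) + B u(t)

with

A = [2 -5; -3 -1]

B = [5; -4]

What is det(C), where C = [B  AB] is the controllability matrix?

65

AB = [[30], [-11]]
Controllability matrix C = [B  AB] = [[5, 30], [-4, -11]]
det(C) = 5·(-11) - 30·(-4) = -55 - (-120) = 65
Since det(C) ≠ 0, rank(C) = 2 and the system is completely controllable.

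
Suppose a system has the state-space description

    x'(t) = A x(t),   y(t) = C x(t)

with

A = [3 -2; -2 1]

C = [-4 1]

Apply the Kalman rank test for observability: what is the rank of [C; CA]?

CA = [[-14, 9]]
Observability matrix O = [C; CA] = [[-4, 1], [-14, 9]]
det(O) = (-4)·9 - 1·(-14) = -36 - (-14) = -22 ≠ 0, so rank(O) = 2.
rank(O) = 2 = n, so the pair (A, C) is completely observable.

2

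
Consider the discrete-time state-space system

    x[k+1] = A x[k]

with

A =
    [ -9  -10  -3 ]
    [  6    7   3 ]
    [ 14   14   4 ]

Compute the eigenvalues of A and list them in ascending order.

det(zI - A) = z^3 - (tr A)z^2 + (M11 + M22 + M33)z - det A, where Mii is the 2×2 principal minor of A obtained by deleting row i and column i.
tr A = (-9) + 7 + 4 = 2; M11 = 7·4 - 3·14 = 28 - 42 = -14; M22 = (-9)·4 - (-3)·14 = -36 - (-42) = 6; M33 = (-9)·7 - (-10)·6 = -63 - (-60) = -3; sum of minors = -11.
det A = (-9)·(7·4 - 3·14) - (-10)·(6·4 - 3·14) + (-3)·(6·14 - 7·14) = (-9)·(-14) - (-10)·(-18) + (-3)·(-14) = -12.
So p(z) = det(zI - A) = z^3 - 2z^2 - 11z + 12.
Rational-root test: any integer root divides 12. Testing small divisors, z = 1 works: p(1) = 1 + (-2) + (-11) + 12 = 0, so (z - 1) is a factor.
Dividing, p(z) = (z - 1)(z^2 - z - 12).
Factor z^2 - z - 12: two numbers with sum 1 and product -12 are 4 and -3, so z^2 - z - 12 = (z - 4)(z + 3).
Hence p(z) = (z - 4) (z - 1) (z + 3), with roots -3, 1, 4.

-3, 1, 4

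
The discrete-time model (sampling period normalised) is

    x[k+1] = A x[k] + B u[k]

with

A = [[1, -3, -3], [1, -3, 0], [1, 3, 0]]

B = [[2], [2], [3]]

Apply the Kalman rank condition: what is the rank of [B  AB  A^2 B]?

AB = [[-13], [-4], [8]]
A^2B = [[-25], [-1], [-25]]
Controllability matrix C = [B  AB  A^2B] = [[2, -13, -25], [2, -4, -1], [3, 8, -25]]
det(C) = 2·((-4)·(-25) - (-1)·8) - (-13)·(2·(-25) - (-1)·3) + (-25)·(2·8 - (-4)·3) = 2·108 - (-13)·(-47) + (-25)·28 = -1095 ≠ 0, so rank(C) = 3.
rank(C) = 3 = n, so the pair (A, B) is completely controllable.

3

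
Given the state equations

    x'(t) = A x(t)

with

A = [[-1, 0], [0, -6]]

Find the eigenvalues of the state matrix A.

-6, -1

det(sI - A) = s^2 - (tr A)s + det A, with tr A = (-1) + (-6) = -7 and det A = (-1)·(-6) - 0·0 = 6 - 0 = 6.
So p(s) = det(sI - A) = s^2 + 7s + 6.
Factor s^2 + 7s + 6: two numbers with sum -7 and product 6 are -1 and -6, so s^2 + 7s + 6 = (s + 1)(s + 6).
Hence p(s) = (s + 1) (s + 6), with roots -6, -1.
All eigenvalues have negative real part, so the system is asymptotically stable.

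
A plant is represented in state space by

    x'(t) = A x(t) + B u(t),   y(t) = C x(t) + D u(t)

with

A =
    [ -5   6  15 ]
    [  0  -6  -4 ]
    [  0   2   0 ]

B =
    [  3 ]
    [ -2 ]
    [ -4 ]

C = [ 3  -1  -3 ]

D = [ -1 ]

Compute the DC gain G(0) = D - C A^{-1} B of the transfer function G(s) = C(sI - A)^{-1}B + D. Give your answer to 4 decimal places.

-15.0000

G(0) = C(-A)^{-1}B + D = -C A^{-1} B + D.
det A = -40, so A^{-1} = (1/-40)·adj(A) = [[-1/5, -3/4, -33/20], [0, 0, 1/2], [0, -1/4, -3/4]]
A^{-1} B = [15/2, -2, 7/2]^T
C A^{-1} B = 14
G(0) = D - C A^{-1} B = -1 - (14) = -15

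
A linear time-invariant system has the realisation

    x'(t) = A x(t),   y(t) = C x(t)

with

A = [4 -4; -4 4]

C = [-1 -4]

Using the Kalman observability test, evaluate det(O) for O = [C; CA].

60

CA = [[12, -12]]
Observability matrix O = [C; CA] = [[-1, -4], [12, -12]]
det(O) = (-1)·(-12) - (-4)·12 = 12 - (-48) = 60
Since det(O) ≠ 0, rank(O) = 2 and the system is completely observable.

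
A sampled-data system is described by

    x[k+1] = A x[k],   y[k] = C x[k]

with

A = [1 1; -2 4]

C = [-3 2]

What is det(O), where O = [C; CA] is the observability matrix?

CA = [[-7, 5]]
Observability matrix O = [C; CA] = [[-3, 2], [-7, 5]]
det(O) = (-3)·5 - 2·(-7) = -15 - (-14) = -1
Since det(O) ≠ 0, rank(O) = 2 and the system is completely observable.

-1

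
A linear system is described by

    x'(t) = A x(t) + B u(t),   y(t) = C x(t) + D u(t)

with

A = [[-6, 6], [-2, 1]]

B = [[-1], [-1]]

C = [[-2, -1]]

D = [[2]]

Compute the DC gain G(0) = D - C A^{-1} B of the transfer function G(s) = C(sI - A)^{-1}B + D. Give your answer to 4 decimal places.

4.3333

G(0) = C(-A)^{-1}B + D = -C A^{-1} B + D.
det A = 6, so A^{-1} = (1/6)·adj(A) = [[1/6, -1], [1/3, -1]]
A^{-1} B = [5/6, 2/3]^T
C A^{-1} B = -7/3
G(0) = D - C A^{-1} B = 2 - (-7/3) = 13/3 ≈ 4.3333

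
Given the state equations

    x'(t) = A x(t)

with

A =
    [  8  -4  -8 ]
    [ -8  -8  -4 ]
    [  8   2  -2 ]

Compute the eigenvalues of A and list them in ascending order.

det(sI - A) = s^3 - (tr A)s^2 + (M11 + M22 + M33)s - det A, where Mii is the 2×2 principal minor of A obtained by deleting row i and column i.
tr A = 8 + (-8) + (-2) = -2; M11 = (-8)·(-2) - (-4)·2 = 16 - (-8) = 24; M22 = 8·(-2) - (-8)·8 = -16 - (-64) = 48; M33 = 8·(-8) - (-4)·(-8) = -64 - 32 = -96; sum of minors = -24.
det A = 8·((-8)·(-2) - (-4)·2) - (-4)·((-8)·(-2) - (-4)·8) + (-8)·((-8)·2 - (-8)·8) = 8·24 - (-4)·48 + (-8)·48 = 0.
So p(s) = det(sI - A) = s^3 + 2s^2 - 24s.
The constant term is 0, so p(s) = s(s^2 + 2s - 24).
Factor s^2 + 2s - 24: two numbers with sum -2 and product -24 are 4 and -6, so s^2 + 2s - 24 = (s - 4)(s + 6).
Hence p(s) = s (s - 4) (s + 6), with roots -6, 0, 4.
At least one eigenvalue has non-negative real part, so the system is not asymptotically stable.

-6, 0, 4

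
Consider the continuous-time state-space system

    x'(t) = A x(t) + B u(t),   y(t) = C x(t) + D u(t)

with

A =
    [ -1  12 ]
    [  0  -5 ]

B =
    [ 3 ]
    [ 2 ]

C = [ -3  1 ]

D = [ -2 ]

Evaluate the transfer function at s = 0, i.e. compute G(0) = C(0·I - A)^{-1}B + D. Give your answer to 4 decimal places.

G(0) = C(-A)^{-1}B + D = -C A^{-1} B + D.
det A = 5, so A^{-1} = (1/5)·adj(A) = [[-1, -12/5], [0, -1/5]]
A^{-1} B = [-39/5, -2/5]^T
C A^{-1} B = 23
G(0) = D - C A^{-1} B = -2 - (23) = -25

-25.0000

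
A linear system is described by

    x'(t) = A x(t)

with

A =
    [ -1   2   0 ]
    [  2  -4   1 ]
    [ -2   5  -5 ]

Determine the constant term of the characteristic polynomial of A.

Expand det(sI - A) for the 3×3 matrix.
p(s) = s^3 + 10s^2 + 20s - 1.
(Check: constant term = det(-A) = (-1)^3 det A = -1; coefficient of s^2 = -tr A = 10.)
The constant term is -1.

-1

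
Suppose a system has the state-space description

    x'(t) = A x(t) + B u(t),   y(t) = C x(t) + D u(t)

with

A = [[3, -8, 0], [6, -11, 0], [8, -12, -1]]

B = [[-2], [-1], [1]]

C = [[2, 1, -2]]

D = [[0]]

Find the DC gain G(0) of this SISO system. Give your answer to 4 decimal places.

G(0) = C(-A)^{-1}B + D = -C A^{-1} B + D.
det A = -15, so A^{-1} = (1/-15)·adj(A) = [[-11/15, 8/15, 0], [-2/5, 1/5, 0], [-16/15, 28/15, -1]]
A^{-1} B = [14/15, 3/5, -11/15]^T
C A^{-1} B = 59/15
G(0) = D - C A^{-1} B = 0 - (59/15) = -59/15 ≈ -3.9333

-3.9333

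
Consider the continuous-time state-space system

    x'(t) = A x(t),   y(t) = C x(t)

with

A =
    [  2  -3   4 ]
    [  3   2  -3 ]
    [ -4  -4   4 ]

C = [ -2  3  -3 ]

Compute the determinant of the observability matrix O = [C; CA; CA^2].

-3767

CA = [[17, 24, -29]]
CA^2 = [[222, 113, -120]]
Observability matrix O = [C; CA; CA^2] = [[-2, 3, -3], [17, 24, -29], [222, 113, -120]]
Expanding along the first row, det(O) = (-2)·(24·(-120) - (-29)·113) - 3·(17·(-120) - (-29)·222) + (-3)·(17·113 - 24·222) = (-2)·397 - 3·4398 + (-3)·(-3407) = -3767
Since det(O) ≠ 0, rank(O) = 3 and the system is completely observable.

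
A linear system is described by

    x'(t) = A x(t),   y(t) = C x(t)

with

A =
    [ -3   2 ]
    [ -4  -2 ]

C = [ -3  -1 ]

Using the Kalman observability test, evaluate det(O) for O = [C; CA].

CA = [[13, -4]]
Observability matrix O = [C; CA] = [[-3, -1], [13, -4]]
det(O) = (-3)·(-4) - (-1)·13 = 12 - (-13) = 25
Since det(O) ≠ 0, rank(O) = 2 and the system is completely observable.

25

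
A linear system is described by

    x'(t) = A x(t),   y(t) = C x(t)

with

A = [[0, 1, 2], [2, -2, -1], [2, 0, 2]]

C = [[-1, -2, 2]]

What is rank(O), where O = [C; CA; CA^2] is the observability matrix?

3

CA = [[0, 3, 4]]
CA^2 = [[14, -6, 5]]
Observability matrix O = [C; CA; CA^2] = [[-1, -2, 2], [0, 3, 4], [14, -6, 5]]
det(O) = (-1)·(3·5 - 4·(-6)) - (-2)·(0·5 - 4·14) + 2·(0·(-6) - 3·14) = (-1)·39 - (-2)·(-56) + 2·(-42) = -235 ≠ 0, so rank(O) = 3.
rank(O) = 3 = n, so the pair (A, C) is completely observable.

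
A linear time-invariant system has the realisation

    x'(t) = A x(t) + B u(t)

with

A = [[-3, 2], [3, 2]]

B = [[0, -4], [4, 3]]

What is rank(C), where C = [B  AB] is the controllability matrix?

AB = [[8, 18], [8, -6]]
Controllability matrix C = [B  AB] = [[0, -4, 8, 18], [4, 3, 8, -6]]
Take the 2×2 submatrix of C formed by columns 1, 2: [[0, -4], [4, 3]]. Its determinant is 0·3 - (-4)·4 = 0 - (-16) = 16 ≠ 0.
So rank(C) ≥ 2; since C has 2 rows, rank(C) = 2.
rank(C) = 2 = n, so the pair (A, B) is completely controllable.

2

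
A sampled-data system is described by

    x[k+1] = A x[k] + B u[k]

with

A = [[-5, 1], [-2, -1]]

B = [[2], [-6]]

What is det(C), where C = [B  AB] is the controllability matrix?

-92

AB = [[-16], [2]]
Controllability matrix C = [B  AB] = [[2, -16], [-6, 2]]
det(C) = 2·2 - (-16)·(-6) = 4 - 96 = -92
Since det(C) ≠ 0, rank(C) = 2 and the system is completely controllable.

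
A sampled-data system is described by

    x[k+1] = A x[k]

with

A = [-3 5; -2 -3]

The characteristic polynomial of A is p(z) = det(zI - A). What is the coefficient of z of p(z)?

For a 2×2 matrix, det(zI - A) = z^2 - (tr A)z + det A.
tr A = -6, det A = 19.
So p(z) = z^2 + 6z + 19.
The coefficient of z is 6.

6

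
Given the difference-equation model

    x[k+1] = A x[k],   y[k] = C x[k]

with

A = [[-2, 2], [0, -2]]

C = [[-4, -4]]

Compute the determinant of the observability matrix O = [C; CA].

CA = [[8, 0]]
Observability matrix O = [C; CA] = [[-4, -4], [8, 0]]
det(O) = (-4)·0 - (-4)·8 = 0 - (-32) = 32
Since det(O) ≠ 0, rank(O) = 2 and the system is completely observable.

32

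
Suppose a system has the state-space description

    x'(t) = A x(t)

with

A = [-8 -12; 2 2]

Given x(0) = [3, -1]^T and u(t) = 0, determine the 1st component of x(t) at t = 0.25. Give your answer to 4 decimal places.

det(sI - A) = s^2 - (tr A)s + det A, with tr A = (-8) + 2 = -6 and det A = (-8)·2 - (-12)·2 = -16 - (-24) = 8.
So p(s) = det(sI - A) = s^2 + 6s + 8.
Factor s^2 + 6s + 8: two numbers with sum -6 and product 8 are -2 and -4, so s^2 + 6s + 8 = (s + 2)(s + 4).
Hence p(s) = (s + 2) (s + 4), with roots -4, -2.
The eigenvalues -4, -2 are distinct and real, so A is diagonalisable and x(t) = e^{At} x(0) = V diag(e^{λ_i t}) V^{-1} x(0), where the columns of V are the eigenvectors.
λ = -4: A - (-4)I = [[-4, -12], [2, 6]]. Row 1 gives (-4)·v1 + (-12)·v2 = 0, so take v_1 = [3, -1]^T.
λ = -2: A - (-2)I = [[-6, -12], [2, 4]]. Row 1 gives (-6)·v1 + (-12)·v2 = 0, so take v_2 = [-2, 1]^T.
V = [v_1 v_2] = [[3, -2], [-1, 1]] has det V = 1, so V^{-1} = adj(V)/det V = [[1, 2], [1, 3]].
Modal coordinates z(0) = V^{-1} x(0): 1·3 + 2·(-1) = 1; 1·3 + 3·(-1) = 0; so z(0) = [1, 0]^T.
x_1(t) = Σ_i (v_i)_1 · z_i(0) · e^{λ_i t} (row 1 of V times the modal terms).
x_1(0.25) = 3·1·e^{-4·0.25} + (-2)·0·e^{-2·0.25} = 3·0.367879 + 0·0.606531 = 1.1036.

1.1036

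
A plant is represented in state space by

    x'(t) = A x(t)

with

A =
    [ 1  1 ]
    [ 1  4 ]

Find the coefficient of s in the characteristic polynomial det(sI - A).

For a 2×2 matrix, det(sI - A) = s^2 - (tr A)s + det A.
tr A = 5, det A = 3.
So p(s) = s^2 - 5s + 3.
The coefficient of s is -5.

-5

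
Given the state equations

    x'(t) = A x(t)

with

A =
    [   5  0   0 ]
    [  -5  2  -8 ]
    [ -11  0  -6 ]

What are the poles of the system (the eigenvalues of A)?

det(sI - A) = s^3 - (tr A)s^2 + (M11 + M22 + M33)s - det A, where Mii is the 2×2 principal minor of A obtained by deleting row i and column i.
tr A = 5 + 2 + (-6) = 1; M11 = 2·(-6) - (-8)·0 = -12 - 0 = -12; M22 = 5·(-6) - 0·(-11) = -30 - 0 = -30; M33 = 5·2 - 0·(-5) = 10 - 0 = 10; sum of minors = -32.
det A = 5·(2·(-6) - (-8)·0) - 0·((-5)·(-6) - (-8)·(-11)) + 0·((-5)·0 - 2·(-11)) = 5·(-12) - 0·(-58) + 0·22 = -60.
So p(s) = det(sI - A) = s^3 - s^2 - 32s + 60.
Rational-root test: any integer root divides 60. Testing small divisors, s = 2 works: p(2) = 8 + (-4) + (-64) + 60 = 0, so (s - 2) is a factor.
Dividing, p(s) = (s - 2)(s^2 + s - 30).
Factor s^2 + s - 30: two numbers with sum -1 and product -30 are 5 and -6, so s^2 + s - 30 = (s - 5)(s + 6).
Hence p(s) = (s - 5) (s - 2) (s + 6), with roots -6, 2, 5.
At least one eigenvalue has non-negative real part, so the system is not asymptotically stable.

-6, 2, 5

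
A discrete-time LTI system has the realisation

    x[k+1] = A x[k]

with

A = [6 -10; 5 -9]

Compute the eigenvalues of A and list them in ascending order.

-4, 1

det(zI - A) = z^2 - (tr A)z + det A, with tr A = 6 + (-9) = -3 and det A = 6·(-9) - (-10)·5 = -54 - (-50) = -4.
So p(z) = det(zI - A) = z^2 + 3z - 4.
Factor z^2 + 3z - 4: two numbers with sum -3 and product -4 are 1 and -4, so z^2 + 3z - 4 = (z - 1)(z + 4).
Hence p(z) = (z - 1) (z + 4), with roots -4, 1.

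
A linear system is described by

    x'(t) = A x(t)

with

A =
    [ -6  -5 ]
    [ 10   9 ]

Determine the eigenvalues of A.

-1, 4

det(sI - A) = s^2 - (tr A)s + det A, with tr A = (-6) + 9 = 3 and det A = (-6)·9 - (-5)·10 = -54 - (-50) = -4.
So p(s) = det(sI - A) = s^2 - 3s - 4.
Factor s^2 - 3s - 4: two numbers with sum 3 and product -4 are 4 and -1, so s^2 - 3s - 4 = (s - 4)(s + 1).
Hence p(s) = (s - 4) (s + 1), with roots -1, 4.
At least one eigenvalue has non-negative real part, so the system is not asymptotically stable.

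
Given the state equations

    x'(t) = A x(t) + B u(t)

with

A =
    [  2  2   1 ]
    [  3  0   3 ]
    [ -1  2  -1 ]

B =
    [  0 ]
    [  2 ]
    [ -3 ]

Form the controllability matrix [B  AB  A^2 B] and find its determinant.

97

AB = [[1], [-9], [7]]
A^2B = [[-9], [24], [-26]]
Controllability matrix C = [B  AB  A^2B] = [[0, 1, -9], [2, -9, 24], [-3, 7, -26]]
Expanding along the first row, det(C) = 0·((-9)·(-26) - 24·7) - 1·(2·(-26) - 24·(-3)) + (-9)·(2·7 - (-9)·(-3)) = 0·66 - 1·20 + (-9)·(-13) = 97
Since det(C) ≠ 0, rank(C) = 3 and the system is completely controllable.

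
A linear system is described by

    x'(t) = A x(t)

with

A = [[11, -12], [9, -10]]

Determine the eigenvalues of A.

det(sI - A) = s^2 - (tr A)s + det A, with tr A = 11 + (-10) = 1 and det A = 11·(-10) - (-12)·9 = -110 - (-108) = -2.
So p(s) = det(sI - A) = s^2 - s - 2.
Factor s^2 - s - 2: two numbers with sum 1 and product -2 are 2 and -1, so s^2 - s - 2 = (s - 2)(s + 1).
Hence p(s) = (s - 2) (s + 1), with roots -1, 2.
At least one eigenvalue has non-negative real part, so the system is not asymptotically stable.

-1, 2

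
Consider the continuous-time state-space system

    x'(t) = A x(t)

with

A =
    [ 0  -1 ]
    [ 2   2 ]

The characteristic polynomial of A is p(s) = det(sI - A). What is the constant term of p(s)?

For a 2×2 matrix, det(sI - A) = s^2 - (tr A)s + det A.
tr A = 2, det A = 2.
So p(s) = s^2 - 2s + 2.
The constant term is 2.

2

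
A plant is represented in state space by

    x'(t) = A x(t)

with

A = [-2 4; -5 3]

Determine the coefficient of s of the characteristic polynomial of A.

-1

For a 2×2 matrix, det(sI - A) = s^2 - (tr A)s + det A.
tr A = 1, det A = 14.
So p(s) = s^2 - s + 14.
The coefficient of s is -1.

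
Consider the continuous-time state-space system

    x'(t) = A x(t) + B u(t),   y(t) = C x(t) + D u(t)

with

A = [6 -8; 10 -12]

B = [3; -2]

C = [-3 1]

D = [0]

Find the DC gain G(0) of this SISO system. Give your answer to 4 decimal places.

-14.2500

G(0) = C(-A)^{-1}B + D = -C A^{-1} B + D.
det A = 8, so A^{-1} = (1/8)·adj(A) = [[-3/2, 1], [-5/4, 3/4]]
A^{-1} B = [-13/2, -21/4]^T
C A^{-1} B = 57/4
G(0) = D - C A^{-1} B = 0 - (57/4) = -57/4 ≈ -14.2500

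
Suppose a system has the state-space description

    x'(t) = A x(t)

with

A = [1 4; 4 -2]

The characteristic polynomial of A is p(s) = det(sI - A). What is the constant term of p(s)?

For a 2×2 matrix, det(sI - A) = s^2 - (tr A)s + det A.
tr A = -1, det A = -18.
So p(s) = s^2 + s - 18.
The constant term is -18.

-18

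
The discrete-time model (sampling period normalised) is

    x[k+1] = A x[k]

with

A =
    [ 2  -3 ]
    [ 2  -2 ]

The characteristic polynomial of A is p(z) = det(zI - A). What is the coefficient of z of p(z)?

For a 2×2 matrix, det(zI - A) = z^2 - (tr A)z + det A.
tr A = 0, det A = 2.
So p(z) = z^2 + 2.
The coefficient of z is 0.

0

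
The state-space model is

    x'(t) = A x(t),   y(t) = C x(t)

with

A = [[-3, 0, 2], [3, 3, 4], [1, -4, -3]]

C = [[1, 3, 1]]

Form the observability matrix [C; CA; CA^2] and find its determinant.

240

CA = [[7, 5, 11]]
CA^2 = [[5, -29, 1]]
Observability matrix O = [C; CA; CA^2] = [[1, 3, 1], [7, 5, 11], [5, -29, 1]]
Expanding along the first row, det(O) = 1·(5·1 - 11·(-29)) - 3·(7·1 - 11·5) + 1·(7·(-29) - 5·5) = 1·324 - 3·(-48) + 1·(-228) = 240
Since det(O) ≠ 0, rank(O) = 3 and the system is completely observable.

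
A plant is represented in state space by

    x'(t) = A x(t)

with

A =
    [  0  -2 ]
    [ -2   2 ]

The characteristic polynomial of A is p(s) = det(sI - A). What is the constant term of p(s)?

For a 2×2 matrix, det(sI - A) = s^2 - (tr A)s + det A.
tr A = 2, det A = -4.
So p(s) = s^2 - 2s - 4.
The constant term is -4.

-4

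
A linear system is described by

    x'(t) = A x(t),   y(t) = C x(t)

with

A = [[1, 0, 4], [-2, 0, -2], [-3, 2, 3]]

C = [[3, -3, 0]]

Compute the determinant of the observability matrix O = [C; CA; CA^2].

CA = [[9, 0, 18]]
CA^2 = [[-45, 36, 90]]
Observability matrix O = [C; CA; CA^2] = [[3, -3, 0], [9, 0, 18], [-45, 36, 90]]
Expanding along the first row, det(O) = 3·(0·90 - 18·36) - (-3)·(9·90 - 18·(-45)) + 0·(9·36 - 0·(-45)) = 3·(-648) - (-3)·1620 + 0·324 = 2916
Since det(O) ≠ 0, rank(O) = 3 and the system is completely observable.

2916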